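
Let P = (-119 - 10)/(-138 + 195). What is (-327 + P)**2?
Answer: 39137536/361 ≈ 1.0841e+5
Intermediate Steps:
P = -43/19 (P = -129/57 = -129*1/57 = -43/19 ≈ -2.2632)
(-327 + P)**2 = (-327 - 43/19)**2 = (-6256/19)**2 = 39137536/361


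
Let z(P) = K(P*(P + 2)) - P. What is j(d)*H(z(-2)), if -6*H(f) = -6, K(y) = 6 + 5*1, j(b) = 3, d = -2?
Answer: 3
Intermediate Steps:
K(y) = 11 (K(y) = 6 + 5 = 11)
z(P) = 11 - P
H(f) = 1 (H(f) = -1/6*(-6) = 1)
j(d)*H(z(-2)) = 3*1 = 3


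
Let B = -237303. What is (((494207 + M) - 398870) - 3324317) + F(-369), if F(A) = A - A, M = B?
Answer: -3466283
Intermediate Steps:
M = -237303
F(A) = 0
(((494207 + M) - 398870) - 3324317) + F(-369) = (((494207 - 237303) - 398870) - 3324317) + 0 = ((256904 - 398870) - 3324317) + 0 = (-141966 - 3324317) + 0 = -3466283 + 0 = -3466283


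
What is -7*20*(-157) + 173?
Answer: 22153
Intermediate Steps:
-7*20*(-157) + 173 = -140*(-157) + 173 = 21980 + 173 = 22153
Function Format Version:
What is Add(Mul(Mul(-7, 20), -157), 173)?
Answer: 22153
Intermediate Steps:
Add(Mul(Mul(-7, 20), -157), 173) = Add(Mul(-140, -157), 173) = Add(21980, 173) = 22153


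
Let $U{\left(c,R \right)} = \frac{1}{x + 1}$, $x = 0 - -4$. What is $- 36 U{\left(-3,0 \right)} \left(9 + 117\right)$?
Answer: $- \frac{4536}{5} \approx -907.2$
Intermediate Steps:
$x = 4$ ($x = 0 + 4 = 4$)
$U{\left(c,R \right)} = \frac{1}{5}$ ($U{\left(c,R \right)} = \frac{1}{4 + 1} = \frac{1}{5}$)
$- 36 U{\left(-3,0 \right)} \left(9 + 117\right) = \left(-36\right) \frac{1}{5} \left(9 + 117\right) = \left(- \frac{36}{5}\right) 126 = - \frac{4536}{5}$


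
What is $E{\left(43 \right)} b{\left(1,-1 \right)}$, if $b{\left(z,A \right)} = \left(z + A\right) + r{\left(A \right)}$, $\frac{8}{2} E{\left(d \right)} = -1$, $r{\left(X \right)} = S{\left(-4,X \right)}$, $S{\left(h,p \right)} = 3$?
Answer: $- \frac{3}{4} \approx -0.75$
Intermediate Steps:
$r{\left(X \right)} = 3$
$E{\left(d \right)} = - \frac{1}{4}$ ($E{\left(d \right)} = \frac{1}{4} \left(-1\right) = - \frac{1}{4}$)
$b{\left(z,A \right)} = 3 + A + z$ ($b{\left(z,A \right)} = \left(z + A\right) + 3 = \left(A + z\right) + 3 = 3 + A + z$)
$E{\left(43 \right)} b{\left(1,-1 \right)} = - \frac{3 - 1 + 1}{4} = \left(- \frac{1}{4}\right) 3 = - \frac{3}{4}$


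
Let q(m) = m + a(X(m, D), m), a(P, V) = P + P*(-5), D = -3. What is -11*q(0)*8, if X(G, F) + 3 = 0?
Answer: -1056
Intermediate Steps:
X(G, F) = -3 (X(G, F) = -3 + 0 = -3)
a(P, V) = -4*P (a(P, V) = P - 5*P = -4*P)
q(m) = 12 + m (q(m) = m - 4*(-3) = m + 12 = 12 + m)
-11*q(0)*8 = -11*(12 + 0)*8 = -11*12*8 = -132*8 = -1056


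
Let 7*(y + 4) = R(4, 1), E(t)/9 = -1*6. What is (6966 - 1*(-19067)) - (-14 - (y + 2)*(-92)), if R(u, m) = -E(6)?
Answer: 178649/7 ≈ 25521.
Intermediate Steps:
E(t) = -54 (E(t) = 9*(-1*6) = 9*(-6) = -54)
R(u, m) = 54 (R(u, m) = -1*(-54) = 54)
y = 26/7 (y = -4 + (⅐)*54 = -4 + 54/7 = 26/7 ≈ 3.7143)
(6966 - 1*(-19067)) - (-14 - (y + 2)*(-92)) = (6966 - 1*(-19067)) - (-14 - (26/7 + 2)*(-92)) = (6966 + 19067) - (-14 - 1*40/7*(-92)) = 26033 - (-14 - 40/7*(-92)) = 26033 - (-14 + 3680/7) = 26033 - 1*3582/7 = 26033 - 3582/7 = 178649/7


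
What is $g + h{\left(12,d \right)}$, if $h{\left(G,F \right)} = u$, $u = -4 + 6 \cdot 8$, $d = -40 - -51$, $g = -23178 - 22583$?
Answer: $-45717$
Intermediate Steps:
$g = -45761$ ($g = -23178 - 22583 = -45761$)
$d = 11$ ($d = -40 + 51 = 11$)
$u = 44$ ($u = -4 + 48 = 44$)
$h{\left(G,F \right)} = 44$
$g + h{\left(12,d \right)} = -45761 + 44 = -45717$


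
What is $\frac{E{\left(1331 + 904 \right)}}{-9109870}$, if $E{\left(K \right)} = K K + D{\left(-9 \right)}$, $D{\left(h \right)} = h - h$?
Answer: $- \frac{999045}{1821974} \approx -0.54833$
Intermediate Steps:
$D{\left(h \right)} = 0$
$E{\left(K \right)} = K^{2}$ ($E{\left(K \right)} = K K + 0 = K^{2} + 0 = K^{2}$)
$\frac{E{\left(1331 + 904 \right)}}{-9109870} = \frac{\left(1331 + 904\right)^{2}}{-9109870} = 2235^{2} \left(- \frac{1}{9109870}\right) = 4995225 \left(- \frac{1}{9109870}\right) = - \frac{999045}{1821974}$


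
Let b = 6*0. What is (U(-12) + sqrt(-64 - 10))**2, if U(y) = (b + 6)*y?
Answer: (72 - I*sqrt(74))**2 ≈ 5110.0 - 1238.7*I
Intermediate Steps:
b = 0
U(y) = 6*y (U(y) = (0 + 6)*y = 6*y)
(U(-12) + sqrt(-64 - 10))**2 = (6*(-12) + sqrt(-64 - 10))**2 = (-72 + sqrt(-74))**2 = (-72 + I*sqrt(74))**2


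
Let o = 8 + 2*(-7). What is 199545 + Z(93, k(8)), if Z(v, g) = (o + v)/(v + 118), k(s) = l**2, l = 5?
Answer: 42104082/211 ≈ 1.9955e+5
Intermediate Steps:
o = -6 (o = 8 - 14 = -6)
k(s) = 25 (k(s) = 5**2 = 25)
Z(v, g) = (-6 + v)/(118 + v) (Z(v, g) = (-6 + v)/(v + 118) = (-6 + v)/(118 + v))
199545 + Z(93, k(8)) = 199545 + (-6 + 93)/(118 + 93) = 199545 + 87/211 = 42104082/211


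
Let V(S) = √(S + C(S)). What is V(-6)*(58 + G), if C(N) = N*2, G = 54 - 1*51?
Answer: 183*I*√2 ≈ 258.8*I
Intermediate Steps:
G = 3 (G = 54 - 51 = 3)
C(N) = 2*N
V(S) = √3*√S (V(S) = √(S + 2*S) = √(3*S) = √3*√S)
V(-6)*(58 + G) = (√3*√(-6))*(58 + 3) = (√3*(I*√6))*61 = (3*I*√2)*61 = 183*I*√2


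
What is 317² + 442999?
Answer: 543488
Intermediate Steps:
317² + 442999 = 100489 + 442999 = 543488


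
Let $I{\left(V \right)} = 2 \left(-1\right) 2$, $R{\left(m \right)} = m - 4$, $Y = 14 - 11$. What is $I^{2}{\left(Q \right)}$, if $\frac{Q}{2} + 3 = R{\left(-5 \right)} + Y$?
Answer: $16$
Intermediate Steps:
$Y = 3$ ($Y = 14 - 11 = 3$)
$R{\left(m \right)} = -4 + m$
$Q = -18$ ($Q = -6 + 2 \left(\left(-4 - 5\right) + 3\right) = -6 + 2 \left(-9 + 3\right) = -6 + 2 \left(-6\right) = -6 - 12 = -18$)
$I{\left(V \right)} = -4$ ($I{\left(V \right)} = \left(-2\right) 2 = -4$)
$I^{2}{\left(Q \right)} = \left(-4\right)^{2} = 16$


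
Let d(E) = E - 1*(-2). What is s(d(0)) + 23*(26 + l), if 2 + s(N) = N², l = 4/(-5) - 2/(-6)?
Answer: 8839/15 ≈ 589.27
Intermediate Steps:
d(E) = 2 + E (d(E) = E + 2 = 2 + E)
l = -7/15 (l = 4*(-⅕) - 2*(-⅙) = -⅘ + ⅓ = -7/15 ≈ -0.46667)
s(N) = -2 + N²
s(d(0)) + 23*(26 + l) = (-2 + (2 + 0)²) + 23*(26 - 7/15) = (-2 + 2²) + 23*(383/15) = (-2 + 4) + 8809/15 = 2 + 8809/15 = 8839/15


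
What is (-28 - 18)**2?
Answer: 2116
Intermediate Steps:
(-28 - 18)**2 = (-46)**2 = 2116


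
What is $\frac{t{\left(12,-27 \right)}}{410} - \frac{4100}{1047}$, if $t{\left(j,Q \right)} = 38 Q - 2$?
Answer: $- \frac{1378658}{214635} \approx -6.4233$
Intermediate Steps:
$t{\left(j,Q \right)} = -2 + 38 Q$
$\frac{t{\left(12,-27 \right)}}{410} - \frac{4100}{1047} = \frac{-2 + 38 \left(-27\right)}{410} - \frac{4100}{1047} = \left(-2 - 1026\right) \frac{1}{410} - \frac{4100}{1047} = \left(-1028\right) \frac{1}{410} - \frac{4100}{1047} = - \frac{514}{205} - \frac{4100}{1047} = - \frac{1378658}{214635}$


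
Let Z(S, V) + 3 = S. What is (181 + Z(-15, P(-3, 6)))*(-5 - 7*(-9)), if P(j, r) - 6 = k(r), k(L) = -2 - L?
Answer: 9454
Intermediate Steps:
P(j, r) = 4 - r (P(j, r) = 6 + (-2 - r) = 4 - r)
Z(S, V) = -3 + S
(181 + Z(-15, P(-3, 6)))*(-5 - 7*(-9)) = (181 + (-3 - 15))*(-5 - 7*(-9)) = (181 - 18)*(-5 + 63) = 163*58 = 9454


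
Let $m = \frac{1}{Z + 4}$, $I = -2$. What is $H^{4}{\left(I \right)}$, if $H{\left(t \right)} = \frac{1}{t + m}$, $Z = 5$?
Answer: $\frac{6561}{83521} \approx 0.078555$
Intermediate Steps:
$m = \frac{1}{9}$ ($m = \frac{1}{5 + 4} = \frac{1}{9} \approx 0.11111$)
$H{\left(t \right)} = \frac{1}{\frac{1}{9} + t}$ ($H{\left(t \right)} = \frac{1}{t + \frac{1}{9}} = \frac{1}{\frac{1}{9} + t}$)
$H^{4}{\left(I \right)} = \left(\frac{9}{1 + 9 \left(-2\right)}\right)^{4} = \left(\frac{9}{1 - 18}\right)^{4} = \left(\frac{9}{-17}\right)^{4} = \left(9 \left(- \frac{1}{17}\right)\right)^{4} = \left(- \frac{9}{17}\right)^{4} = \frac{6561}{83521}$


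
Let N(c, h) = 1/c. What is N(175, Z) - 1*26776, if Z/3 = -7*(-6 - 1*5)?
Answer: -4685799/175 ≈ -26776.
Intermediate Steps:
Z = 231 (Z = 3*(-7*(-6 - 1*5)) = 3*(-7*(-6 - 5)) = 3*(-7*(-11)) = 3*77 = 231)
N(175, Z) - 1*26776 = 1/175 - 1*26776 = 1/175 - 26776 = -4685799/175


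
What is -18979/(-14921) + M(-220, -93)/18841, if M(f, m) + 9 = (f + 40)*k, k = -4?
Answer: 368192170/281126561 ≈ 1.3097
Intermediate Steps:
M(f, m) = -169 - 4*f (M(f, m) = -9 + (f + 40)*(-4) = -9 + (40 + f)*(-4) = -9 + (-160 - 4*f) = -169 - 4*f)
-18979/(-14921) + M(-220, -93)/18841 = -18979/(-14921) + (-169 - 4*(-220))/18841 = -18979*(-1/14921) + (-169 + 880)*(1/18841) = 18979/14921 + 711*(1/18841) = 18979/14921 + 711/18841 = 368192170/281126561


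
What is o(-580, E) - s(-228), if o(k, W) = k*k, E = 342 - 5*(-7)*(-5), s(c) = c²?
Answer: 284416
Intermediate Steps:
E = 167 (E = 342 - (-35)*(-5) = 342 - 1*175 = 342 - 175 = 167)
o(k, W) = k²
o(-580, E) - s(-228) = (-580)² - 1*(-228)² = 336400 - 1*51984 = 336400 - 51984 = 284416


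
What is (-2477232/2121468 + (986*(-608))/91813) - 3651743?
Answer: -59273495358543051/16231528457 ≈ -3.6518e+6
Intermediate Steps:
(-2477232/2121468 + (986*(-608))/91813) - 3651743 = (-2477232*1/2121468 - 599488*1/91813) - 3651743 = (-206436/176789 - 599488/91813) - 3651743 = -124936392500/16231528457 - 3651743 = -59273495358543051/16231528457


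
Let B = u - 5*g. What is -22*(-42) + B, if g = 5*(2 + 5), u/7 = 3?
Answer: 770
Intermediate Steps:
u = 21 (u = 7*3 = 21)
g = 35 (g = 5*7 = 35)
B = -154 (B = 21 - 5*35 = 21 - 175 = -154)
-22*(-42) + B = -22*(-42) - 154 = 924 - 154 = 770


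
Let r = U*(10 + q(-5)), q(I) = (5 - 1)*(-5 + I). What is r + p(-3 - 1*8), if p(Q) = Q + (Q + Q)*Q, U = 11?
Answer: -99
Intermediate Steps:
q(I) = -20 + 4*I (q(I) = 4*(-5 + I) = -20 + 4*I)
p(Q) = Q + 2*Q² (p(Q) = Q + (2*Q)*Q = Q + 2*Q²)
r = -330 (r = 11*(10 + (-20 + 4*(-5))) = 11*(10 + (-20 - 20)) = 11*(10 - 40) = 11*(-30) = -330)
r + p(-3 - 1*8) = -330 + (-3 - 1*8)*(1 + 2*(-3 - 1*8)) = -330 + (-3 - 8)*(1 + 2*(-3 - 8)) = -330 - 11*(1 + 2*(-11)) = -330 - 11*(1 - 22) = -330 - 11*(-21) = -330 + 231 = -99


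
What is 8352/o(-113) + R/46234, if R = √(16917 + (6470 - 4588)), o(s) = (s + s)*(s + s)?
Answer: 2088/12769 + √18799/46234 ≈ 0.16649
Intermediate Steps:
o(s) = 4*s² (o(s) = (2*s)*(2*s) = 4*s²)
R = √18799 (R = √(16917 + 1882) = √18799 ≈ 137.11)
8352/o(-113) + R/46234 = 8352/((4*(-113)²)) + √18799/46234 = 8352/((4*12769)) + √18799*(1/46234) = 8352/51076 + √18799/46234 = 8352*(1/51076) + √18799/46234 = 2088/12769 + √18799/46234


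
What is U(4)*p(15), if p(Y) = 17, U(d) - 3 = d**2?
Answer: 323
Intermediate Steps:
U(d) = 3 + d**2
U(4)*p(15) = (3 + 4**2)*17 = (3 + 16)*17 = 19*17 = 323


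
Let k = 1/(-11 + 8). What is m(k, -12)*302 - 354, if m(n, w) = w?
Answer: -3978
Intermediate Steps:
k = -⅓ (k = 1/(-3) = -⅓ ≈ -0.33333)
m(k, -12)*302 - 354 = -12*302 - 354 = -3624 - 354 = -3978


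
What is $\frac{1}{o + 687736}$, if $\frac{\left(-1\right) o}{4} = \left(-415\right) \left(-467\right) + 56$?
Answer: $- \frac{1}{87708} \approx -1.1401 \cdot 10^{-5}$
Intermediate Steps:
$o = -775444$ ($o = - 4 \left(\left(-415\right) \left(-467\right) + 56\right) = - 4 \left(193805 + 56\right) = \left(-4\right) 193861 = -775444$)
$\frac{1}{o + 687736} = \frac{1}{-775444 + 687736} = \frac{1}{-87708} = - \frac{1}{87708}$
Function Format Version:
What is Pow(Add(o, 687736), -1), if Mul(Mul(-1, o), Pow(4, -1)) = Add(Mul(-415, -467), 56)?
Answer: Rational(-1, 87708) ≈ -1.1401e-5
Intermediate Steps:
o = -775444 (o = Mul(-4, Add(Mul(-415, -467), 56)) = Mul(-4, Add(193805, 56)) = Mul(-4, 193861) = -775444)
Pow(Add(o, 687736), -1) = Pow(Add(-775444, 687736), -1) = Pow(-87708, -1) = Rational(-1, 87708)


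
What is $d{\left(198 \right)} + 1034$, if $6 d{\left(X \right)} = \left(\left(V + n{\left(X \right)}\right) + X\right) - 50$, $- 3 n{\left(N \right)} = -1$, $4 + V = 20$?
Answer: $\frac{19105}{18} \approx 1061.4$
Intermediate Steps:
$V = 16$ ($V = -4 + 20 = 16$)
$n{\left(N \right)} = \frac{1}{3}$ ($n{\left(N \right)} = \left(- \frac{1}{3}\right) \left(-1\right) = \frac{1}{3}$)
$d{\left(X \right)} = - \frac{101}{18} + \frac{X}{6}$ ($d{\left(X \right)} = \frac{\left(\left(16 + \frac{1}{3}\right) + X\right) - 50}{6} = \frac{\left(\frac{49}{3} + X\right) - 50}{6} = \frac{- \frac{101}{3} + X}{6} = - \frac{101}{18} + \frac{X}{6}$)
$d{\left(198 \right)} + 1034 = \left(- \frac{101}{18} + \frac{1}{6} \cdot 198\right) + 1034 = \left(- \frac{101}{18} + 33\right) + 1034 = \frac{493}{18} + 1034 = \frac{19105}{18}$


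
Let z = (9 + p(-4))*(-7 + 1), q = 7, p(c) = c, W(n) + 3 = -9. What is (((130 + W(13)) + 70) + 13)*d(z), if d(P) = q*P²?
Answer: 1266300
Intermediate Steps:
W(n) = -12 (W(n) = -3 - 9 = -12)
z = -30 (z = (9 - 4)*(-7 + 1) = 5*(-6) = -30)
d(P) = 7*P²
(((130 + W(13)) + 70) + 13)*d(z) = (((130 - 12) + 70) + 13)*(7*(-30)²) = ((118 + 70) + 13)*(7*900) = (188 + 13)*6300 = 201*6300 = 1266300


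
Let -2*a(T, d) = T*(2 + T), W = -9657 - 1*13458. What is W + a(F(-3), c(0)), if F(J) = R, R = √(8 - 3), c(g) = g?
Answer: -46235/2 - √5 ≈ -23120.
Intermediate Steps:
W = -23115 (W = -9657 - 13458 = -23115)
R = √5 ≈ 2.2361
F(J) = √5
a(T, d) = -T*(2 + T)/2
W + a(F(-3), c(0)) = -23115 - √5*(2 + √5)/2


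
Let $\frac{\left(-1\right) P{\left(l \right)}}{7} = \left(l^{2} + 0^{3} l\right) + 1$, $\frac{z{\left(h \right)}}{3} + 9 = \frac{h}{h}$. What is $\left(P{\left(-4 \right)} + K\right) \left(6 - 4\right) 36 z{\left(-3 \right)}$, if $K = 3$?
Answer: $200448$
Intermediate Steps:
$z{\left(h \right)} = -24$ ($z{\left(h \right)} = -27 + 3 \frac{h}{h} = -27 + 3 \cdot 1 = -27 + 3 = -24$)
$P{\left(l \right)} = -7 - 7 l^{2}$ ($P{\left(l \right)} = - 7 \left(\left(l^{2} + 0^{3} l\right) + 1\right) = - 7 \left(\left(l^{2} + 0 l\right) + 1\right) = - 7 \left(\left(l^{2} + 0\right) + 1\right) = - 7 \left(l^{2} + 1\right) = - 7 \left(1 + l^{2}\right) = -7 - 7 l^{2}$)
$\left(P{\left(-4 \right)} + K\right) \left(6 - 4\right) 36 z{\left(-3 \right)} = \left(\left(-7 - 7 \left(-4\right)^{2}\right) + 3\right) \left(6 - 4\right) 36 \left(-24\right) = \left(\left(-7 - 112\right) + 3\right) 2 \cdot 36 \left(-24\right) = \left(-119 + 3\right) 2 \cdot 36 \left(-24\right) = \left(-116\right) 2 \cdot 36 \left(-24\right) = \left(-232\right) 36 \left(-24\right) = \left(-8352\right) \left(-24\right) = 200448$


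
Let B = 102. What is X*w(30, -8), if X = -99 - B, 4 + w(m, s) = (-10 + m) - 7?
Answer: -1809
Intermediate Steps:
w(m, s) = -21 + m (w(m, s) = -4 + ((-10 + m) - 7) = -4 + (-17 + m) = -21 + m)
X = -201 (X = -99 - 1*102 = -99 - 102 = -201)
X*w(30, -8) = -201*(-21 + 30) = -201*9 = -1809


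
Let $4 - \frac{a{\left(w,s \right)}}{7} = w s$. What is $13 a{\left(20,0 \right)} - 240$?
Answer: $124$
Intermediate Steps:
$a{\left(w,s \right)} = 28 - 7 s w$ ($a{\left(w,s \right)} = 28 - 7 w s = 28 - 7 s w$)
$13 a{\left(20,0 \right)} - 240 = 13 \left(28 - 0 \cdot 20\right) - 240 = 13 \left(28 + 0\right) - 240 = 13 \cdot 28 - 240 = 364 - 240 = 124$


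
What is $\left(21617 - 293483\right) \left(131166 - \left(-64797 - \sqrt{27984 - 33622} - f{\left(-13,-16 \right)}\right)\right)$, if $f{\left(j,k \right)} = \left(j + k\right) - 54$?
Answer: $-53253112080 - 271866 i \sqrt{5638} \approx -5.3253 \cdot 10^{10} - 2.0414 \cdot 10^{7} i$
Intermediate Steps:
$f{\left(j,k \right)} = -54 + j + k$
$\left(21617 - 293483\right) \left(131166 - \left(-64797 - \sqrt{27984 - 33622} - f{\left(-13,-16 \right)}\right)\right) = \left(21617 - 293483\right) \left(131166 + \left(\left(\sqrt{27984 - 33622} + 51104\right) + \left(\left(\left(-54 - 13 - 16\right) + 38112\right) - 24419\right)\right)\right) = - 271866 \left(131166 + \left(\left(\sqrt{-5638} + 51104\right) + \left(\left(-83 + 38112\right) - 24419\right)\right)\right) = - 271866 \left(131166 + \left(\left(i \sqrt{5638} + 51104\right) + \left(38029 - 24419\right)\right)\right) = - 271866 \left(131166 + \left(\left(51104 + i \sqrt{5638}\right) + 13610\right)\right) = - 271866 \left(131166 + \left(64714 + i \sqrt{5638}\right)\right) = - 271866 \left(195880 + i \sqrt{5638}\right) = -53253112080 - 271866 i \sqrt{5638}$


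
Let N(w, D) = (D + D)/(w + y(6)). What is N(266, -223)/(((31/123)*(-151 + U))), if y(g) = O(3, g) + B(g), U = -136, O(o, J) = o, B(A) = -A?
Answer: 1338/57071 ≈ 0.023444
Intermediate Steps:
y(g) = 3 - g
N(w, D) = 2*D/(-3 + w) (N(w, D) = (D + D)/(w + (3 - 1*6)) = (2*D)/(w + (3 - 6)) = (2*D)/(w - 3) = (2*D)/(-3 + w) = 2*D/(-3 + w))
N(266, -223)/(((31/123)*(-151 + U))) = (2*(-223)/(-3 + 266))/(((31/123)*(-151 - 136))) = (2*(-223)/263)/(((31*(1/123))*(-287))) = (2*(-223)*(1/263))/(((31/123)*(-287))) = -446/(263*(-217/3)) = -446/263*(-3/217) = 1338/57071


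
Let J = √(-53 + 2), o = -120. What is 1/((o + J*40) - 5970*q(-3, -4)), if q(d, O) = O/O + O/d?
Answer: -281/3949682 - 2*I*√51/9874205 ≈ -7.1145e-5 - 1.4465e-6*I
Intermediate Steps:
q(d, O) = 1 + O/d
J = I*√51 (J = √(-51) = I*√51 ≈ 7.1414*I)
1/((o + J*40) - 5970*q(-3, -4)) = 1/((-120 + (I*√51)*40) - 5970*(-4 - 3)/(-3)) = 1/((-120 + 40*I*√51) - (-1990)*(-7)) = 1/((-120 + 40*I*√51) - 5970*7/3) = 1/((-120 + 40*I*√51) - 13930) = 1/(-14050 + 40*I*√51)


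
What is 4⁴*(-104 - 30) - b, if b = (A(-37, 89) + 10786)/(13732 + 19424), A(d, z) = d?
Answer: -379131391/11052 ≈ -34304.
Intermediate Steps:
b = 3583/11052 (b = (-37 + 10786)/(13732 + 19424) = 10749/33156 = 10749*(1/33156) = 3583/11052 ≈ 0.32419)
4⁴*(-104 - 30) - b = 4⁴*(-104 - 30) - 1*3583/11052 = 256*(-134) - 3583/11052 = -34304 - 3583/11052 = -379131391/11052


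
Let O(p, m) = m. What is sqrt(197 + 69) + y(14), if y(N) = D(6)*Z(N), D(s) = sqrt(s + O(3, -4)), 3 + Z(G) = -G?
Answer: sqrt(266) - 17*sqrt(2) ≈ -7.7321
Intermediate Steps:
Z(G) = -3 - G
D(s) = sqrt(-4 + s) (D(s) = sqrt(s - 4) = sqrt(-4 + s))
y(N) = sqrt(2)*(-3 - N) (y(N) = sqrt(-4 + 6)*(-3 - N) = sqrt(2)*(-3 - N))
sqrt(197 + 69) + y(14) = sqrt(197 + 69) + sqrt(2)*(-3 - 1*14) = sqrt(266) + sqrt(2)*(-3 - 14) = sqrt(266) + sqrt(2)*(-17) = sqrt(266) - 17*sqrt(2)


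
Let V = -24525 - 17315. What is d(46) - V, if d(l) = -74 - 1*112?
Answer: 41654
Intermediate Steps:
d(l) = -186 (d(l) = -74 - 112 = -186)
V = -41840
d(46) - V = -186 - 1*(-41840) = -186 + 41840 = 41654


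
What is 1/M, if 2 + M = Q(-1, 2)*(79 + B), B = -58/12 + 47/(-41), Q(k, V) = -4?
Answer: -123/36172 ≈ -0.0034004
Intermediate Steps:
B = -1471/246 (B = -58*1/12 + 47*(-1/41) = -29/6 - 47/41 = -1471/246 ≈ -5.9797)
M = -36172/123 (M = -2 - 4*(79 - 1471/246) = -2 - 4*17963/246 = -2 - 35926/123 = -36172/123 ≈ -294.08)
1/M = 1/(-36172/123) = -123/36172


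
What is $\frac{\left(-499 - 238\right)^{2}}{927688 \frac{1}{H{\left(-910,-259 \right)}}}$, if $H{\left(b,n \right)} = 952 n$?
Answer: $- \frac{16741011749}{115961} \approx -1.4437 \cdot 10^{5}$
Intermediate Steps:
$\frac{\left(-499 - 238\right)^{2}}{927688 \frac{1}{H{\left(-910,-259 \right)}}} = \frac{\left(-499 - 238\right)^{2}}{927688 \frac{1}{952 \left(-259\right)}} = \frac{\left(-737\right)^{2}}{927688 \frac{1}{-246568}} = \frac{543169}{927688 \left(- \frac{1}{246568}\right)} = \frac{543169}{- \frac{115961}{30821}} = 543169 \left(- \frac{30821}{115961}\right) = - \frac{16741011749}{115961}$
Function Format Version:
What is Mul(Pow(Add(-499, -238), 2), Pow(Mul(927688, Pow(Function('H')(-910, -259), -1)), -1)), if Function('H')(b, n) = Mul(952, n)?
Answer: Rational(-16741011749, 115961) ≈ -1.4437e+5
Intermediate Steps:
Mul(Pow(Add(-499, -238), 2), Pow(Mul(927688, Pow(Function('H')(-910, -259), -1)), -1)) = Mul(Pow(Add(-499, -238), 2), Pow(Mul(927688, Pow(Mul(952, -259), -1)), -1)) = Mul(Pow(-737, 2), Pow(Mul(927688, Pow(-246568, -1)), -1)) = Mul(543169, Pow(Mul(927688, Rational(-1, 246568)), -1)) = Mul(543169, Pow(Rational(-115961, 30821), -1)) = Mul(543169, Rational(-30821, 115961)) = Rational(-16741011749, 115961)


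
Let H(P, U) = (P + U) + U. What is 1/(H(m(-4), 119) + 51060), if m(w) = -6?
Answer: 1/51292 ≈ 1.9496e-5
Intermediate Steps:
H(P, U) = P + 2*U
1/(H(m(-4), 119) + 51060) = 1/((-6 + 2*119) + 51060) = 1/((-6 + 238) + 51060) = 1/(232 + 51060) = 1/51292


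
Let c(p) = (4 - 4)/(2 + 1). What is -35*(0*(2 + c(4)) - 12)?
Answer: 420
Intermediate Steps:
c(p) = 0 (c(p) = 0/3 = 0*(⅓) = 0)
-35*(0*(2 + c(4)) - 12) = -35*(0*(2 + 0) - 12) = -35*(0*2 - 12) = -35*(0 - 12) = -35*(-12) = 420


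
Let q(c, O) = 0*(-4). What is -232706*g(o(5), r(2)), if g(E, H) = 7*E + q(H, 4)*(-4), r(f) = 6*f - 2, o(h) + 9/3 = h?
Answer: -3257884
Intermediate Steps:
o(h) = -3 + h
q(c, O) = 0
r(f) = -2 + 6*f
g(E, H) = 7*E (g(E, H) = 7*E + 0*(-4) = 7*E + 0 = 7*E)
-232706*g(o(5), r(2)) = -1628942*(-3 + 5) = -1628942*2 = -232706*14 = -3257884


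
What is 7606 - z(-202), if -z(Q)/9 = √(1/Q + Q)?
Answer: 7606 + 9*I*√8242610/202 ≈ 7606.0 + 127.92*I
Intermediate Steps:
z(Q) = -9*√(Q + 1/Q) (z(Q) = -9*√(1/Q + Q) = -9*√(Q + 1/Q))
7606 - z(-202) = 7606 - (-9)*√(-202 + 1/(-202)) = 7606 - (-9)*√(-202 - 1/202) = 7606 - (-9)*√(-40805/202) = 7606 - (-9)*I*√8242610/202 = 7606 + 9*I*√8242610/202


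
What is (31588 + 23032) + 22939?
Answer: 77559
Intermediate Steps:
(31588 + 23032) + 22939 = 54620 + 22939 = 77559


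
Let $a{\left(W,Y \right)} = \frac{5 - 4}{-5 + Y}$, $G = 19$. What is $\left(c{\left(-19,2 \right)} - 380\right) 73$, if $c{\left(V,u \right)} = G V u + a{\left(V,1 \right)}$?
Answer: $- \frac{321857}{4} \approx -80464.0$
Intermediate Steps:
$a{\left(W,Y \right)} = \frac{1}{-5 + Y}$ ($a{\left(W,Y \right)} = 1 \frac{1}{-5 + Y} = \frac{1}{-5 + Y}$)
$c{\left(V,u \right)} = - \frac{1}{4} + 19 V u$ ($c{\left(V,u \right)} = 19 V u + \frac{1}{-5 + 1} = 19 V u + \frac{1}{-4} = 19 V u - \frac{1}{4} = - \frac{1}{4} + 19 V u$)
$\left(c{\left(-19,2 \right)} - 380\right) 73 = \left(\left(- \frac{1}{4} + 19 \left(-19\right) 2\right) - 380\right) 73 = \left(\left(- \frac{1}{4} - 722\right) - 380\right) 73 = \left(- \frac{2889}{4} - 380\right) 73 = \left(- \frac{4409}{4}\right) 73 = - \frac{321857}{4}$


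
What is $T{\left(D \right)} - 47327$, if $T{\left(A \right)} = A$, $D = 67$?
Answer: $-47260$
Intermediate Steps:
$T{\left(D \right)} - 47327 = 67 - 47327 = -47260$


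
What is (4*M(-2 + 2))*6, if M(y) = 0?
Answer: 0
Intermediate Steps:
(4*M(-2 + 2))*6 = (4*0)*6 = 0*6 = 0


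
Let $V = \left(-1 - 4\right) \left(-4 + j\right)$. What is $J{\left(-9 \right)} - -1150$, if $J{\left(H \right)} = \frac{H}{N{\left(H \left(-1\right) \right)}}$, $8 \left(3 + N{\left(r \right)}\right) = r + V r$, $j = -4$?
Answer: $\frac{132226}{115} \approx 1149.8$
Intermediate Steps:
$V = 40$ ($V = \left(-1 - 4\right) \left(-4 - 4\right) = \left(-5\right) \left(-8\right) = 40$)
$N{\left(r \right)} = -3 + \frac{41 r}{8}$ ($N{\left(r \right)} = -3 + \frac{r + 40 r}{8} = -3 + \frac{41 r}{8}$)
$J{\left(H \right)} = \frac{H}{-3 - \frac{41 H}{8}}$ ($J{\left(H \right)} = \frac{H}{-3 + \frac{41 H \left(-1\right)}{8}} = \frac{H}{-3 + \frac{41 \left(- H\right)}{8}} = \frac{H}{-3 - \frac{41 H}{8}}$)
$J{\left(-9 \right)} - -1150 = \left(-8\right) \left(-9\right) \frac{1}{24 + 41 \left(-9\right)} - -1150 = \left(-8\right) \left(-9\right) \frac{1}{24 - 369} + 1150 = \left(-8\right) \left(-9\right) \frac{1}{-345} + 1150 = \left(-8\right) \left(-9\right) \left(- \frac{1}{345}\right) + 1150 = - \frac{24}{115} + 1150 = \frac{132226}{115}$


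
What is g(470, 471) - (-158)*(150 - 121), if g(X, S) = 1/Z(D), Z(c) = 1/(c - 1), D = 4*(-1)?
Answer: 4577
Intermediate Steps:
D = -4
Z(c) = 1/(-1 + c)
g(X, S) = -5 (g(X, S) = 1/(1/(-1 - 4)) = 1/(1/(-5)) = 1/(-1/5) = -5)
g(470, 471) - (-158)*(150 - 121) = -5 - (-158)*(150 - 121) = -5 - (-158)*29 = -5 - 1*(-4582) = -5 + 4582 = 4577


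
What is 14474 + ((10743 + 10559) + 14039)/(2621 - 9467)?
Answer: 99053663/6846 ≈ 14469.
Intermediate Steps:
14474 + ((10743 + 10559) + 14039)/(2621 - 9467) = 14474 + (21302 + 14039)/(-6846) = 14474 + 35341*(-1/6846) = 14474 - 35341/6846 = 99053663/6846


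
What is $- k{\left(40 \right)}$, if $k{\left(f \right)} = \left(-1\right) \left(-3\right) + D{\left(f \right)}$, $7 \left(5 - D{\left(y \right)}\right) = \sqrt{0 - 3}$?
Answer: $-8 + \frac{i \sqrt{3}}{7} \approx -8.0 + 0.24744 i$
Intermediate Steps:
$D{\left(y \right)} = 5 - \frac{i \sqrt{3}}{7}$ ($D{\left(y \right)} = 5 - \frac{\sqrt{0 - 3}}{7} = 5 - \frac{\sqrt{-3}}{7} = 5 - \frac{i \sqrt{3}}{7}$)
$k{\left(f \right)} = 8 - \frac{i \sqrt{3}}{7}$ ($k{\left(f \right)} = \left(-1\right) \left(-3\right) + \left(5 - \frac{i \sqrt{3}}{7}\right) = 3 + \left(5 - \frac{i \sqrt{3}}{7}\right) = 8 - \frac{i \sqrt{3}}{7}$)
$- k{\left(40 \right)} = - (8 - \frac{i \sqrt{3}}{7}) = -8 + \frac{i \sqrt{3}}{7}$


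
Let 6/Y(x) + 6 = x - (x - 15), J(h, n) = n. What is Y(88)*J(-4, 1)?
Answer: 2/3 ≈ 0.66667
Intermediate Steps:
Y(x) = 2/3 (Y(x) = 6/(-6 + (x - (x - 15))) = 6/(-6 + (x - (-15 + x))) = 6/(-6 + (x + (15 - x))) = 6/(-6 + 15) = 6/9 = 6*(1/9) = 2/3)
Y(88)*J(-4, 1) = (2/3)*1 = 2/3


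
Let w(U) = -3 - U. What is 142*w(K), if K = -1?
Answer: -284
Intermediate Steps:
142*w(K) = 142*(-3 - 1*(-1)) = 142*(-3 + 1) = 142*(-2) = -284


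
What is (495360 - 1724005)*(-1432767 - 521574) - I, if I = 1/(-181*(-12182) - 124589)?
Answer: 4995325520253774584/2080353 ≈ 2.4012e+12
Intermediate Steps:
I = 1/2080353 (I = 1/(2204942 - 124589) = 1/2080353 ≈ 4.8069e-7)
(495360 - 1724005)*(-1432767 - 521574) - I = (495360 - 1724005)*(-1432767 - 521574) - 1*1/2080353 = -1228645*(-1954341) - 1/2080353 = 2401191297945 - 1/2080353 = 4995325520253774584/2080353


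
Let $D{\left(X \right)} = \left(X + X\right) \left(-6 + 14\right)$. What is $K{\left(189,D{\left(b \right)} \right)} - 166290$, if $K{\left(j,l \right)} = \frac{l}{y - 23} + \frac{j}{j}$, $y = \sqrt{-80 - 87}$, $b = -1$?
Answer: $- \frac{14467097}{87} + \frac{2 i \sqrt{167}}{87} \approx -1.6629 \cdot 10^{5} + 0.29708 i$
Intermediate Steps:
$y = i \sqrt{167}$ ($y = \sqrt{-167} = i \sqrt{167} \approx 12.923 i$)
$D{\left(X \right)} = 16 X$ ($D{\left(X \right)} = 2 X 8 = 16 X$)
$K{\left(j,l \right)} = 1 + \frac{l}{-23 + i \sqrt{167}}$ ($K{\left(j,l \right)} = \frac{l}{i \sqrt{167} - 23} + \frac{j}{j} = \frac{l}{-23 + i \sqrt{167}} + 1 = 1 + \frac{l}{-23 + i \sqrt{167}}$)
$K{\left(189,D{\left(b \right)} \right)} - 166290 = \left(1 - \frac{23 \cdot 16 \left(-1\right)}{696} - \frac{i 16 \left(-1\right) \sqrt{167}}{696}\right) - 166290 = \left(1 - - \frac{46}{87} - \frac{1}{696} i \left(-16\right) \sqrt{167}\right) - 166290 = \left(1 + \frac{46}{87} + \frac{2 i \sqrt{167}}{87}\right) - 166290 = \left(\frac{133}{87} + \frac{2 i \sqrt{167}}{87}\right) - 166290 = - \frac{14467097}{87} + \frac{2 i \sqrt{167}}{87}$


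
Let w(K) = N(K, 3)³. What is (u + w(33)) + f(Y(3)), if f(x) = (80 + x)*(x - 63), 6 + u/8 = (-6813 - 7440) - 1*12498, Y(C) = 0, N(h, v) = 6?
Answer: -218880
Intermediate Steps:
u = -214056 (u = -48 + 8*((-6813 - 7440) - 1*12498) = -48 + 8*(-14253 - 12498) = -48 + 8*(-26751) = -48 - 214008 = -214056)
w(K) = 216 (w(K) = 6³ = 216)
f(x) = (-63 + x)*(80 + x) (f(x) = (80 + x)*(-63 + x) = (-63 + x)*(80 + x))
(u + w(33)) + f(Y(3)) = (-214056 + 216) + (-5040 + 0² + 17*0) = -213840 + (-5040 + 0 + 0) = -213840 - 5040 = -218880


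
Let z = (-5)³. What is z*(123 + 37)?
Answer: -20000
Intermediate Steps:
z = -125
z*(123 + 37) = -125*(123 + 37) = -125*160 = -20000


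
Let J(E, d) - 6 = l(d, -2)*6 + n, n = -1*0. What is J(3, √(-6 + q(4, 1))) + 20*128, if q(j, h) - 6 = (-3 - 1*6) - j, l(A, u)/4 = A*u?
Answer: 2566 - 48*I*√13 ≈ 2566.0 - 173.07*I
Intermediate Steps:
l(A, u) = 4*A*u (l(A, u) = 4*(A*u) = 4*A*u)
q(j, h) = -3 - j (q(j, h) = 6 + ((-3 - 1*6) - j) = 6 + ((-3 - 6) - j) = 6 + (-9 - j) = -3 - j)
n = 0
J(E, d) = 6 - 48*d (J(E, d) = 6 + ((4*d*(-2))*6 + 0) = 6 + (-8*d*6 + 0) = 6 + (-48*d + 0) = 6 - 48*d)
J(3, √(-6 + q(4, 1))) + 20*128 = (6 - 48*√(-6 + (-3 - 1*4))) + 20*128 = (6 - 48*√(-6 + (-3 - 4))) + 2560 = (6 - 48*√(-6 - 7)) + 2560 = (6 - 48*I*√13) + 2560 = 2566 - 48*I*√13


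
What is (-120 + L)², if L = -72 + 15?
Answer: 31329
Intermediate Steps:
L = -57
(-120 + L)² = (-120 - 57)² = (-177)² = 31329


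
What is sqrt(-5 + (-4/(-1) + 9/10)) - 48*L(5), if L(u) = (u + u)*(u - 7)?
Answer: 960 + I*sqrt(10)/10 ≈ 960.0 + 0.31623*I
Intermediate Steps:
L(u) = 2*u*(-7 + u) (L(u) = (2*u)*(-7 + u) = 2*u*(-7 + u))
sqrt(-5 + (-4/(-1) + 9/10)) - 48*L(5) = sqrt(-5 + (-4/(-1) + 9/10)) - 96*5*(-7 + 5) = sqrt(-5 + (-4*(-1) + 9*(1/10))) - 96*5*(-2) = sqrt(-5 + (4 + 9/10)) - 48*(-20) = sqrt(-5 + 49/10) + 960 = sqrt(-1/10) + 960 = I*sqrt(10)/10 + 960 = 960 + I*sqrt(10)/10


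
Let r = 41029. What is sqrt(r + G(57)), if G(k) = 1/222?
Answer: sqrt(2022073458)/222 ≈ 202.56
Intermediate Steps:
G(k) = 1/222
sqrt(r + G(57)) = sqrt(41029 + 1/222) = sqrt(9108439/222) = sqrt(2022073458)/222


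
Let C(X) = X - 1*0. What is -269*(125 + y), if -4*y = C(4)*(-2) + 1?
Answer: -136383/4 ≈ -34096.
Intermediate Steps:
C(X) = X (C(X) = X + 0 = X)
y = 7/4 (y = -(4*(-2) + 1)/4 = -(-8 + 1)/4 = -¼*(-7) = 7/4 ≈ 1.7500)
-269*(125 + y) = -269*(125 + 7/4) = -269*507/4 = -136383/4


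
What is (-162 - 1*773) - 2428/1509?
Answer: -1413343/1509 ≈ -936.61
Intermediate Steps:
(-162 - 1*773) - 2428/1509 = (-162 - 773) - 2428*1/1509 = -935 - 2428/1509 = -1413343/1509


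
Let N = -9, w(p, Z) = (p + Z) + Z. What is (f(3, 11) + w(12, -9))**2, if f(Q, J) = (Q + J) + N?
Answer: 1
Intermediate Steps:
w(p, Z) = p + 2*Z (w(p, Z) = (Z + p) + Z = p + 2*Z)
f(Q, J) = -9 + J + Q (f(Q, J) = (Q + J) - 9 = (J + Q) - 9 = -9 + J + Q)
(f(3, 11) + w(12, -9))**2 = ((-9 + 11 + 3) + (12 + 2*(-9)))**2 = (5 + (12 - 18))**2 = (5 - 6)**2 = (-1)**2 = 1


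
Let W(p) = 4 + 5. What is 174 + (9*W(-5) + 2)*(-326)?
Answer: -26884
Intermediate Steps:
W(p) = 9
174 + (9*W(-5) + 2)*(-326) = 174 + (9*9 + 2)*(-326) = 174 + (81 + 2)*(-326) = 174 + 83*(-326) = 174 - 27058 = -26884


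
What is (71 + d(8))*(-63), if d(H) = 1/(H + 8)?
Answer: -71631/16 ≈ -4476.9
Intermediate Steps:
d(H) = 1/(8 + H)
(71 + d(8))*(-63) = (71 + 1/(8 + 8))*(-63) = (71 + 1/16)*(-63) = (1137/16)*(-63) = -71631/16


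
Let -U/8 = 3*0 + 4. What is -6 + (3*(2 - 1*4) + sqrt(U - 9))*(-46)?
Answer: 270 - 46*I*sqrt(41) ≈ 270.0 - 294.54*I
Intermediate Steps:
U = -32 (U = -8*(3*0 + 4) = -8*(0 + 4) = -8*4 = -32)
-6 + (3*(2 - 1*4) + sqrt(U - 9))*(-46) = -6 + (3*(2 - 1*4) + sqrt(-32 - 9))*(-46) = -6 + (3*(2 - 4) + sqrt(-41))*(-46) = -6 + (3*(-2) + I*sqrt(41))*(-46) = -6 + (-6 + I*sqrt(41))*(-46) = -6 + (276 - 46*I*sqrt(41)) = 270 - 46*I*sqrt(41)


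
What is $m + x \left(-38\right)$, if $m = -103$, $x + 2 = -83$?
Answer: $3127$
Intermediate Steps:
$x = -85$ ($x = -2 - 83 = -85$)
$m + x \left(-38\right) = -103 - -3230 = -103 + 3230 = 3127$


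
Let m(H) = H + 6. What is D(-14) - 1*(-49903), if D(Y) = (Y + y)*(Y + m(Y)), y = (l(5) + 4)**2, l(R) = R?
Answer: 48429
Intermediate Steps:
m(H) = 6 + H
y = 81 (y = (5 + 4)**2 = 9**2 = 81)
D(Y) = (6 + 2*Y)*(81 + Y) (D(Y) = (Y + 81)*(Y + (6 + Y)) = (81 + Y)*(6 + 2*Y) = (6 + 2*Y)*(81 + Y))
D(-14) - 1*(-49903) = (486 + 2*(-14)**2 + 168*(-14)) - 1*(-49903) = (486 + 2*196 - 2352) + 49903 = (486 + 392 - 2352) + 49903 = -1474 + 49903 = 48429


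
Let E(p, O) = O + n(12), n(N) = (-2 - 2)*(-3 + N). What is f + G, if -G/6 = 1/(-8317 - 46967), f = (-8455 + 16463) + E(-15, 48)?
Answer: 73896281/9214 ≈ 8020.0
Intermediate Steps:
n(N) = 12 - 4*N (n(N) = -4*(-3 + N) = 12 - 4*N)
E(p, O) = -36 + O (E(p, O) = O + (12 - 4*12) = O + (12 - 48) = O - 36 = -36 + O)
f = 8020 (f = (-8455 + 16463) + (-36 + 48) = 8008 + 12 = 8020)
G = 1/9214 (G = -6/(-8317 - 46967) = -6/(-55284) = -6*(-1/55284) = 1/9214 ≈ 0.00010853)
f + G = 8020 + 1/9214 = 73896281/9214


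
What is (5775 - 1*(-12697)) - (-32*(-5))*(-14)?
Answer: 20712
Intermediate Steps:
(5775 - 1*(-12697)) - (-32*(-5))*(-14) = (5775 + 12697) - 160*(-14) = 18472 - 1*(-2240) = 18472 + 2240 = 20712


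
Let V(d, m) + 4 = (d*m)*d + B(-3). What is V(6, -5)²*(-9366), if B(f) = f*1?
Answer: -327519654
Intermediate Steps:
B(f) = f
V(d, m) = -7 + m*d² (V(d, m) = -4 + ((d*m)*d - 3) = -4 + (m*d² - 3) = -4 + (-3 + m*d²) = -7 + m*d²)
V(6, -5)²*(-9366) = (-7 - 5*6²)²*(-9366) = (-7 - 5*36)²*(-9366) = (-7 - 180)²*(-9366) = (-187)²*(-9366) = 34969*(-9366) = -327519654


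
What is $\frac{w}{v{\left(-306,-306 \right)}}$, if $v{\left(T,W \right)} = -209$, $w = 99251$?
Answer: $- \frac{99251}{209} \approx -474.89$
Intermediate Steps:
$\frac{w}{v{\left(-306,-306 \right)}} = \frac{99251}{-209} = 99251 \left(- \frac{1}{209}\right) = - \frac{99251}{209}$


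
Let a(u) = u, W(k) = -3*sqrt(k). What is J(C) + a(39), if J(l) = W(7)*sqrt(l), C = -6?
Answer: 39 - 3*I*sqrt(42) ≈ 39.0 - 19.442*I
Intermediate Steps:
J(l) = -3*sqrt(7)*sqrt(l) (J(l) = (-3*sqrt(7))*sqrt(l) = -3*sqrt(7)*sqrt(l))
J(C) + a(39) = -3*sqrt(7)*sqrt(-6) + 39 = -3*sqrt(7)*I*sqrt(6) + 39 = -3*I*sqrt(42) + 39 = 39 - 3*I*sqrt(42)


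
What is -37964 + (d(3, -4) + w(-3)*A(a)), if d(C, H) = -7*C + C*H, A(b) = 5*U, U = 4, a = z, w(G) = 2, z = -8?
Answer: -37957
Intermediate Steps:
a = -8
A(b) = 20 (A(b) = 5*4 = 20)
-37964 + (d(3, -4) + w(-3)*A(a)) = -37964 + (3*(-7 - 4) + 2*20) = -37964 + (3*(-11) + 40) = -37964 + (-33 + 40) = -37964 + 7 = -37957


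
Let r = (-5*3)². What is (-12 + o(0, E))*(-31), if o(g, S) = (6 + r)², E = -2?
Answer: -1653819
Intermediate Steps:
r = 225 (r = (-15)² = 225)
o(g, S) = 53361 (o(g, S) = (6 + 225)² = 231² = 53361)
(-12 + o(0, E))*(-31) = (-12 + 53361)*(-31) = 53349*(-31) = -1653819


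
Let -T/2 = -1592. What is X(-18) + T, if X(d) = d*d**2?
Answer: -2648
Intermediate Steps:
T = 3184 (T = -2*(-1592) = 3184)
X(d) = d**3
X(-18) + T = (-18)**3 + 3184 = -5832 + 3184 = -2648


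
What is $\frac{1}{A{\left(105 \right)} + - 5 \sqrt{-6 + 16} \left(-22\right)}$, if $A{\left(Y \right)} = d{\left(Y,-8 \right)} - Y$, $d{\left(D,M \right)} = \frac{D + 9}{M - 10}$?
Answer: $\frac{501}{488722} + \frac{495 \sqrt{10}}{488722} \approx 0.004228$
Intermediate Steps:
$d{\left(D,M \right)} = \frac{9 + D}{-10 + M}$
$A{\left(Y \right)} = - \frac{1}{2} - \frac{19 Y}{18}$ ($A{\left(Y \right)} = \frac{9 + Y}{-10 - 8} - Y = \frac{9 + Y}{-18} - Y = - \frac{9 + Y}{18} - Y = \left(- \frac{1}{2} - \frac{Y}{18}\right) - Y = - \frac{1}{2} - \frac{19 Y}{18}$)
$\frac{1}{A{\left(105 \right)} + - 5 \sqrt{-6 + 16} \left(-22\right)} = \frac{1}{\left(- \frac{1}{2} - \frac{665}{6}\right) + - 5 \sqrt{-6 + 16} \left(-22\right)} = \frac{1}{\left(- \frac{1}{2} - \frac{665}{6}\right) + - 5 \sqrt{10} \left(-22\right)} = \frac{1}{- \frac{334}{3} + 110 \sqrt{10}}$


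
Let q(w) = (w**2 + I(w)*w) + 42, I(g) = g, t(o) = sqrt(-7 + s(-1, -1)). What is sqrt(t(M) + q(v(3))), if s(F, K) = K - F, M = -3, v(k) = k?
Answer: sqrt(60 + I*sqrt(7)) ≈ 7.7478 + 0.17074*I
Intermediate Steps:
t(o) = I*sqrt(7) (t(o) = sqrt(-7 + (-1 - 1*(-1))) = sqrt(-7 + (-1 + 1)) = sqrt(-7 + 0) = sqrt(-7) = I*sqrt(7))
q(w) = 42 + 2*w**2 (q(w) = (w**2 + w*w) + 42 = (w**2 + w**2) + 42 = 2*w**2 + 42 = 42 + 2*w**2)
sqrt(t(M) + q(v(3))) = sqrt(I*sqrt(7) + (42 + 2*3**2)) = sqrt(I*sqrt(7) + (42 + 2*9)) = sqrt(I*sqrt(7) + (42 + 18)) = sqrt(I*sqrt(7) + 60) = sqrt(60 + I*sqrt(7))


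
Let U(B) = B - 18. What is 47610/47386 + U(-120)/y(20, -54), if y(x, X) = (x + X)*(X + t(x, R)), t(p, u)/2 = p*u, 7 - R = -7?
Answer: 8974149/8861182 ≈ 1.0127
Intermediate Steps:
R = 14 (R = 7 - 1*(-7) = 7 + 7 = 14)
t(p, u) = 2*p*u (t(p, u) = 2*(p*u) = 2*p*u)
U(B) = -18 + B
y(x, X) = (X + x)*(X + 28*x) (y(x, X) = (x + X)*(X + 2*x*14) = (X + x)*(X + 28*x))
47610/47386 + U(-120)/y(20, -54) = 47610/47386 + (-18 - 120)/((-54)² + 28*20² + 29*(-54)*20) = 47610*(1/47386) - 138/(2916 + 28*400 - 31320) = 23805/23693 - 138/(2916 + 11200 - 31320) = 23805/23693 - 138/(-17204) = 23805/23693 - 138*(-1/17204) = 23805/23693 + 3/374 = 8974149/8861182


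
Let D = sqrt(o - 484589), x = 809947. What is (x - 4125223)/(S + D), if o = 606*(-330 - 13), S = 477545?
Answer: -131932789785/19004159956 + 276273*I*sqrt(692447)/19004159956 ≈ -6.9423 + 0.012097*I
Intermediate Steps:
o = -207858 (o = 606*(-343) = -207858)
D = I*sqrt(692447) (D = sqrt(-207858 - 484589) = sqrt(-692447) = I*sqrt(692447) ≈ 832.13*I)
(x - 4125223)/(S + D) = (809947 - 4125223)/(477545 + I*sqrt(692447)) = -3315276/(477545 + I*sqrt(692447))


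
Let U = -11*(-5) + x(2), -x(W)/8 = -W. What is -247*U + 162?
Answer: -17375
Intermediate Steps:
x(W) = 8*W (x(W) = -(-8)*W = 8*W)
U = 71 (U = -11*(-5) + 8*2 = 55 + 16 = 71)
-247*U + 162 = -247*71 + 162 = -17537 + 162 = -17375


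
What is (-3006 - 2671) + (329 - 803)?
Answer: -6151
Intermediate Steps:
(-3006 - 2671) + (329 - 803) = -5677 - 474 = -6151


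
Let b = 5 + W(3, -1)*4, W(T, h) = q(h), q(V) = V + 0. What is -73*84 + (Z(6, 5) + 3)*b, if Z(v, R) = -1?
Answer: -6130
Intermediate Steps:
q(V) = V
W(T, h) = h
b = 1 (b = 5 - 1*4 = 5 - 4 = 1)
-73*84 + (Z(6, 5) + 3)*b = -73*84 + (-1 + 3)*1 = -6132 + 2*1 = -6132 + 2 = -6130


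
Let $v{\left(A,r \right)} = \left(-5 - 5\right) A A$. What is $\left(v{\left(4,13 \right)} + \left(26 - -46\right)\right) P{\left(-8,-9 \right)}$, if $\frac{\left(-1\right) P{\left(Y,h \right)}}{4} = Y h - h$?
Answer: $28512$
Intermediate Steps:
$v{\left(A,r \right)} = - 10 A^{2}$ ($v{\left(A,r \right)} = - 10 A A = - 10 A^{2}$)
$P{\left(Y,h \right)} = 4 h - 4 Y h$ ($P{\left(Y,h \right)} = - 4 \left(Y h - h\right) = - 4 \left(- h + Y h\right) = 4 h - 4 Y h$)
$\left(v{\left(4,13 \right)} + \left(26 - -46\right)\right) P{\left(-8,-9 \right)} = \left(- 10 \cdot 4^{2} + \left(26 - -46\right)\right) 4 \left(-9\right) \left(1 - -8\right) = \left(\left(-10\right) 16 + \left(26 + 46\right)\right) 4 \left(-9\right) \left(1 + 8\right) = \left(-160 + 72\right) 4 \left(-9\right) 9 = \left(-88\right) \left(-324\right) = 28512$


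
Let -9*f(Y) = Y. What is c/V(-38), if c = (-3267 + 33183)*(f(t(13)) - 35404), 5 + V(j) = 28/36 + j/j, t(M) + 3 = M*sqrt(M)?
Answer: 9532224828/29 + 388908*sqrt(13)/29 ≈ 3.2875e+8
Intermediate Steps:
t(M) = -3 + M**(3/2) (t(M) = -3 + M*sqrt(M) = -3 + M**(3/2))
V(j) = -29/9 (V(j) = -5 + (28/36 + j/j) = -5 + (28*(1/36) + 1) = -5 + (7/9 + 1) = -5 + 16/9 = -29/9)
f(Y) = -Y/9
c = -1059136092 - 43212*sqrt(13) (c = (-3267 + 33183)*(-(-3 + 13**(3/2))/9 - 35404) = 29916*(-(-3 + 13*sqrt(13))/9 - 35404) = 29916*((1/3 - 13*sqrt(13)/9) - 35404) = 29916*(-106211/3 - 13*sqrt(13)/9) = -1059136092 - 43212*sqrt(13) ≈ -1.0593e+9)
c/V(-38) = (-1059136092 - 43212*sqrt(13))/(-29/9) = (-1059136092 - 43212*sqrt(13))*(-9/29) = 9532224828/29 + 388908*sqrt(13)/29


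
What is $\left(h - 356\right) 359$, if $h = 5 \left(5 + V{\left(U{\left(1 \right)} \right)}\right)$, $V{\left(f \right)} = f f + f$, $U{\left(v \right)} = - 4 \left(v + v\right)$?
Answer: $-18309$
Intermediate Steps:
$U{\left(v \right)} = - 8 v$ ($U{\left(v \right)} = - 4 \cdot 2 v = - 8 v$)
$V{\left(f \right)} = f + f^{2}$ ($V{\left(f \right)} = f^{2} + f = f + f^{2}$)
$h = 305$ ($h = 5 \left(5 + \left(-8\right) 1 \left(1 - 8\right)\right) = 5 \left(5 - 8 \left(1 - 8\right)\right) = 5 \left(5 - -56\right) = 5 \left(5 + 56\right) = 5 \cdot 61 = 305$)
$\left(h - 356\right) 359 = \left(305 - 356\right) 359 = \left(-51\right) 359 = -18309$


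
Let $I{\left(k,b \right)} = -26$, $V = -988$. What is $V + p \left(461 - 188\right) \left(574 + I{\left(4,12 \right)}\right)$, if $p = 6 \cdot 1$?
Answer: $896636$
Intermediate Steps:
$p = 6$
$V + p \left(461 - 188\right) \left(574 + I{\left(4,12 \right)}\right) = -988 + 6 \left(461 - 188\right) \left(574 - 26\right) = -988 + 6 \cdot 273 \cdot 548 = -988 + 6 \cdot 149604 = -988 + 897624 = 896636$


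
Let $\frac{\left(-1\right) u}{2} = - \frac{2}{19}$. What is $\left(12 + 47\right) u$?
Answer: $\frac{236}{19} \approx 12.421$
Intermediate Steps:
$u = \frac{4}{19}$ ($u = - 2 \left(- \frac{2}{19}\right) = - 2 \left(\left(-2\right) \frac{1}{19}\right) = \left(-2\right) \left(- \frac{2}{19}\right) = \frac{4}{19} \approx 0.21053$)
$\left(12 + 47\right) u = \left(12 + 47\right) \frac{4}{19} = 59 \cdot \frac{4}{19} = \frac{236}{19}$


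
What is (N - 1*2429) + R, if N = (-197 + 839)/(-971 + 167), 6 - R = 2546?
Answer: -665953/134 ≈ -4969.8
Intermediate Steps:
R = -2540 (R = 6 - 1*2546 = 6 - 2546 = -2540)
N = -107/134 (N = 642/(-804) = 642*(-1/804) = -107/134 ≈ -0.79851)
(N - 1*2429) + R = (-107/134 - 1*2429) - 2540 = (-107/134 - 2429) - 2540 = -325593/134 - 2540 = -665953/134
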